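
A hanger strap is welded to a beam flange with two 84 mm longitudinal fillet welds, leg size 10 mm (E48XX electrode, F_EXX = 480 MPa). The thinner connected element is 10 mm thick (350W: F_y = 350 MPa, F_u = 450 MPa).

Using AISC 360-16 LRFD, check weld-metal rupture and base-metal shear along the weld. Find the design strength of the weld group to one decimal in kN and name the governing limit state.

256.6 kN (weld metal governs)

Weld metal: throat = 0.707×10 = 7.07 mm, L = 2×84 = 168 mm. φR_n = 0.75 × 0.6 × 480 × 7.07 × 168 = 256.6 kN.
Base metal shear (10 mm plate): yield φR_n = 1.0×0.6×350×10×168 = 352.8 kN; rupture φR_n = 0.75×0.6×450×10×168 = 340.2 kN; take 340.2 kN (rupture).
Governing: min(256.6, 340.2) = 256.6 kN → weld metal.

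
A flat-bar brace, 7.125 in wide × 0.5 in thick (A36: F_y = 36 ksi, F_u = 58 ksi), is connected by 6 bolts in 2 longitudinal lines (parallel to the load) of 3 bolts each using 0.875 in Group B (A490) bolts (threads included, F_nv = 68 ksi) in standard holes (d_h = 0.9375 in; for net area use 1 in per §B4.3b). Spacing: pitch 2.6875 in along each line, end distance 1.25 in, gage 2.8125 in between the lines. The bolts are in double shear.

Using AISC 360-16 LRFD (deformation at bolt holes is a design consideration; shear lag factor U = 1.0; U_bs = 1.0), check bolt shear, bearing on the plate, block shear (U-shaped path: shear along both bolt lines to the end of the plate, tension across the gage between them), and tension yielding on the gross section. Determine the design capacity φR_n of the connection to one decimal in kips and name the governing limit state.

Bolt shear: A_b = π(0.875)²/4 = 0.60132 in². φR_n = 0.75 × 68 × 0.60132 × 6 × 2 = 368.0 kips.
Bearing (0.5 in plate, F_u = 58 ksi): end bolts L_c = 1.25 − 0.9375/2 = 0.78125, R_n = min(1.2×0.78125×0.5×58, 2.4×0.875×0.5×58) = 27.188 kips/bolt; interior L_c = 2.6875 − 0.9375 = 1.75, R_n = 60.9 kips/bolt. φR_n = 0.75 × (2×27.188 + 4×60.9) = 223.5 kips.
Block shear: shear path 2×[1.25+2×2.6875] = 2×6.625 in, A_gv = 6.625, A_nv = 2×(6.625 − 2.5×1)×0.5 = 4.125 in²; tension across gage: (2.8125 − 1×1)×0.5 = 0.90625 in². R_n = min(0.6×58×4.125, 0.6×36×6.625) + 1.0×58×0.90625 = min(143.55, 143.1) + 52.563 = 195.66 kips. φR_n = 0.75 × 195.66 = 146.7 kips.
Tension yield (gross): A_g = 7.125×0.5 = 3.5625 in². φR_n = 0.90 × 36 × 3.5625 = 115.4 kips.
Governing: min(368.0, 223.5, 146.7, 115.4) = 115.4 kips → gross-section yield.

115.4 kips (gross-section yield governs)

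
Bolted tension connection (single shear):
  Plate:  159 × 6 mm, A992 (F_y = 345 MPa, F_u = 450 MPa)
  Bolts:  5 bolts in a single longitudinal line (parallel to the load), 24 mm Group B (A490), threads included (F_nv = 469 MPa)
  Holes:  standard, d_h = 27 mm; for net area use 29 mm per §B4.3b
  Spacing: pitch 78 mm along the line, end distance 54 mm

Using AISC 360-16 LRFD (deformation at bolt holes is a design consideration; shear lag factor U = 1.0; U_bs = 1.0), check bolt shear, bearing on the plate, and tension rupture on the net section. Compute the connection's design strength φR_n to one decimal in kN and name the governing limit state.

Bolt shear: A_b = π(24)²/4 = 452.39 mm². φR_n = 0.75 × 469 × 452.39 × 5 × 1 = 795.6 kN.
Bearing (6 mm plate, F_u = 450 MPa): end bolts L_c = 54 − 27/2 = 40.5, R_n = min(1.2×40.5×6×450, 2.4×24×6×450) = 131.22 kN/bolt; interior L_c = 78 − 27 = 51, R_n = 155.52 kN/bolt. φR_n = 0.75 × (1×131.22 + 4×155.52) = 565.0 kN.
Tension rupture (net): A_n = (159 − 1×29)×6 = 780 mm² (U = 1.0, A_e = A_n). φR_n = 0.75 × 450 × 780 = 263.3 kN.
Governing: min(795.6, 565.0, 263.3) = 263.3 kN → net-section rupture.

263.3 kN (net-section rupture governs)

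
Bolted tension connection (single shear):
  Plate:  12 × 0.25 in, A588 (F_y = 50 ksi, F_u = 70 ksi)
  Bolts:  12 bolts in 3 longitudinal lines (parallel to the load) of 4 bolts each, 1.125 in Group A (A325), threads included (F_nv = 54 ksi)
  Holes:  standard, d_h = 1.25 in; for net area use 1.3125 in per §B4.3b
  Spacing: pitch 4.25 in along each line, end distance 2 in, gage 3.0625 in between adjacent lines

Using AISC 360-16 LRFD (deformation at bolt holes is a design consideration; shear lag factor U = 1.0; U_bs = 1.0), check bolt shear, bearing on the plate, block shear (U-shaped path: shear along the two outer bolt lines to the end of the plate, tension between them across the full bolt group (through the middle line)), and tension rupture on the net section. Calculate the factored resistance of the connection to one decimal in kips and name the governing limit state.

105.8 kips (net-section rupture governs)

Bolt shear: A_b = π(1.125)²/4 = 0.99402 in². φR_n = 0.75 × 54 × 0.99402 × 12 × 1 = 483.1 kips.
Bearing (0.25 in plate, F_u = 70 ksi): end bolts L_c = 2 − 1.25/2 = 1.375, R_n = min(1.2×1.375×0.25×70, 2.4×1.125×0.25×70) = 28.875 kips/bolt; interior L_c = 4.25 − 1.25 = 3, R_n = 47.25 kips/bolt. φR_n = 0.75 × (3×28.875 + 9×47.25) = 383.9 kips.
Block shear: shear path 2×[2+3×4.25] = 2×14.75 in, A_gv = 7.375, A_nv = 2×(14.75 − 3.5×1.3125)×0.25 = 5.0781 in²; tension across gage: (6.125 − 2×1.3125)×0.25 = 0.875 in². R_n = min(0.6×70×5.0781, 0.6×50×7.375) + 1.0×70×0.875 = min(213.28, 221.25) + 61.25 = 274.53 kips. φR_n = 0.75 × 274.53 = 205.9 kips.
Tension rupture (net): A_n = (12 − 3×1.3125)×0.25 = 2.0156 in² (U = 1.0, A_e = A_n). φR_n = 0.75 × 70 × 2.0156 = 105.8 kips.
Governing: min(483.1, 383.9, 205.9, 105.8) = 105.8 kips → net-section rupture.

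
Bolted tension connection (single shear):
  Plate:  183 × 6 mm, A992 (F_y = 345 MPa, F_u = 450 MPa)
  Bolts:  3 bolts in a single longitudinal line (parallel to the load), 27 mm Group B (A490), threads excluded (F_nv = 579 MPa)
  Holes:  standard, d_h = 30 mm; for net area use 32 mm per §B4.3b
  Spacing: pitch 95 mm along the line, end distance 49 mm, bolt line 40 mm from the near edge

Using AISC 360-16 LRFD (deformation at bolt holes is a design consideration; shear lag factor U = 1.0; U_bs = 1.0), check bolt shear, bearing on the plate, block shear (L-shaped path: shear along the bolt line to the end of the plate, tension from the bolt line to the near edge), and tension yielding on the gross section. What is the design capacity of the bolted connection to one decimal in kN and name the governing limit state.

241.8 kN (block shear governs)

Bolt shear: A_b = π(27)²/4 = 572.56 mm². φR_n = 0.75 × 579 × 572.56 × 3 × 1 = 745.9 kN.
Bearing (6 mm plate, F_u = 450 MPa): end bolts L_c = 49 − 30/2 = 34, R_n = min(1.2×34×6×450, 2.4×27×6×450) = 110.16 kN/bolt; interior L_c = 95 − 30 = 65, R_n = 174.96 kN/bolt. φR_n = 0.75 × (1×110.16 + 2×174.96) = 345.1 kN.
Block shear: shear path 1×[49+2×95] = 1×239 mm, A_gv = 1434, A_nv = 1×(239 − 2.5×32)×6 = 954 mm²; tension to near edge: (40 − 0.5×32)×6 = 144 mm². R_n = min(0.6×450×954, 0.6×345×1434) + 1.0×450×144 = min(257.58, 296.84) + 64.8 = 322.38 kN. φR_n = 0.75 × 322.38 = 241.8 kN.
Tension yield (gross): A_g = 183×6 = 1098 mm². φR_n = 0.90 × 345 × 1098 = 340.9 kN.
Governing: min(745.9, 345.1, 241.8, 340.9) = 241.8 kN → block shear.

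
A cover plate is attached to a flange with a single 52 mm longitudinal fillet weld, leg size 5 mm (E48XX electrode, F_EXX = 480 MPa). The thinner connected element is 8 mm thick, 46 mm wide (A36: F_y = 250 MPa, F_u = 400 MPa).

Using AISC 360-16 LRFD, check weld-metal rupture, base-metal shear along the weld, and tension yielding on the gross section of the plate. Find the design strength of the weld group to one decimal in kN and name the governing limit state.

39.7 kN (weld metal governs)

Weld metal: throat = 0.707×5 = 3.535 mm, L = 52 mm. φR_n = 0.75 × 0.6 × 480 × 3.535 × 52 = 39.7 kN.
Base metal shear (8 mm plate): yield φR_n = 1.0×0.6×250×8×52 = 62.4 kN; rupture φR_n = 0.75×0.6×400×8×52 = 74.9 kN; take 62.4 kN (yield).
Tension yield (gross): A_g = 46×8 = 368 mm². φR_n = 0.90 × 250 × 368 = 82.8 kN.
Governing: min(39.7, 62.4, 82.8) = 39.7 kN → weld metal.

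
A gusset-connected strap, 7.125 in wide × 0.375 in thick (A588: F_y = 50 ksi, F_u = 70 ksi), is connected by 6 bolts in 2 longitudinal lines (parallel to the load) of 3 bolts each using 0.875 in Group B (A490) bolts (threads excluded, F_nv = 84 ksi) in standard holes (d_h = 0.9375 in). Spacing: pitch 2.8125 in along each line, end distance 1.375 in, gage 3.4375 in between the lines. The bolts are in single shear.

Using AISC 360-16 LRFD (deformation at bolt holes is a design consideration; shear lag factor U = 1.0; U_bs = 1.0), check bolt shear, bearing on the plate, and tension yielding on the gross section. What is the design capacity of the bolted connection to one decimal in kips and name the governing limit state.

Bolt shear: A_b = π(0.875)²/4 = 0.60132 in². φR_n = 0.75 × 84 × 0.60132 × 6 × 1 = 227.3 kips.
Bearing (0.375 in plate, F_u = 70 ksi): end bolts L_c = 1.375 − 0.9375/2 = 0.90625, R_n = min(1.2×0.90625×0.375×70, 2.4×0.875×0.375×70) = 28.547 kips/bolt; interior L_c = 2.8125 − 0.9375 = 1.875, R_n = 55.125 kips/bolt. φR_n = 0.75 × (2×28.547 + 4×55.125) = 208.2 kips.
Tension yield (gross): A_g = 7.125×0.375 = 2.6719 in². φR_n = 0.90 × 50 × 2.6719 = 120.2 kips.
Governing: min(227.3, 208.2, 120.2) = 120.2 kips → gross-section yield.

120.2 kips (gross-section yield governs)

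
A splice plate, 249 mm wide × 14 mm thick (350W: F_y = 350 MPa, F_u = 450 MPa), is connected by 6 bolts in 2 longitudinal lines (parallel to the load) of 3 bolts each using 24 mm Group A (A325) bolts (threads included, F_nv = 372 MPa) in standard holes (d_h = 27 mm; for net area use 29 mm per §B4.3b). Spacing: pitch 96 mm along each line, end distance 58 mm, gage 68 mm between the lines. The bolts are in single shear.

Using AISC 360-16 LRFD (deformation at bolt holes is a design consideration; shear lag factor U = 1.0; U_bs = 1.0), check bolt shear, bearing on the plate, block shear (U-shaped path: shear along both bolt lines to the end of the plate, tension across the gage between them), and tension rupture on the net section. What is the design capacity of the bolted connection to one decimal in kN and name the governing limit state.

Bolt shear: A_b = π(24)²/4 = 452.39 mm². φR_n = 0.75 × 372 × 452.39 × 6 × 1 = 757.3 kN.
Bearing (14 mm plate, F_u = 450 MPa): end bolts L_c = 58 − 27/2 = 44.5, R_n = min(1.2×44.5×14×450, 2.4×24×14×450) = 336.42 kN/bolt; interior L_c = 96 − 27 = 69, R_n = 362.88 kN/bolt. φR_n = 0.75 × (2×336.42 + 4×362.88) = 1593.3 kN.
Block shear: shear path 2×[58+2×96] = 2×250 mm, A_gv = 7000, A_nv = 2×(250 − 2.5×29)×14 = 4970 mm²; tension across gage: (68 − 1×29)×14 = 546 mm². R_n = min(0.6×450×4970, 0.6×350×7000) + 1.0×450×546 = min(1341.9, 1470) + 245.7 = 1587.6 kN. φR_n = 0.75 × 1587.6 = 1190.7 kN.
Tension rupture (net): A_n = (249 − 2×29)×14 = 2674 mm² (U = 1.0, A_e = A_n). φR_n = 0.75 × 450 × 2674 = 902.5 kN.
Governing: min(757.3, 1593.3, 1190.7, 902.5) = 757.3 kN → bolt shear.

757.3 kN (bolt shear governs)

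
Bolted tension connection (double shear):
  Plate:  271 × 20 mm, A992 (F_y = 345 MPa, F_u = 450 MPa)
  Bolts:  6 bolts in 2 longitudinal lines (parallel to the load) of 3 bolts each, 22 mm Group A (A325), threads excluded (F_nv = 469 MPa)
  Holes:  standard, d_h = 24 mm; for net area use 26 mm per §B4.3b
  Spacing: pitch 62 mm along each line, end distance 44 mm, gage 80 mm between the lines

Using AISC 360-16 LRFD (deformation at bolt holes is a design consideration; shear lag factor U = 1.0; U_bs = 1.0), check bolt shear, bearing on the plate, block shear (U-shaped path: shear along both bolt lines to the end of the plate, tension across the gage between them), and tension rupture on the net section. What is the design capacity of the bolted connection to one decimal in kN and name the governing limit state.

1198.8 kN (block shear governs)

Bolt shear: A_b = π(22)²/4 = 380.13 mm². φR_n = 0.75 × 469 × 380.13 × 6 × 2 = 1604.5 kN.
Bearing (20 mm plate, F_u = 450 MPa): end bolts L_c = 44 − 24/2 = 32, R_n = min(1.2×32×20×450, 2.4×22×20×450) = 345.6 kN/bolt; interior L_c = 62 − 24 = 38, R_n = 410.4 kN/bolt. φR_n = 0.75 × (2×345.6 + 4×410.4) = 1749.6 kN.
Block shear: shear path 2×[44+2×62] = 2×168 mm, A_gv = 6720, A_nv = 2×(168 − 2.5×26)×20 = 4120 mm²; tension across gage: (80 − 1×26)×20 = 1080 mm². R_n = min(0.6×450×4120, 0.6×345×6720) + 1.0×450×1080 = min(1112.4, 1391) + 486 = 1598.4 kN. φR_n = 0.75 × 1598.4 = 1198.8 kN.
Tension rupture (net): A_n = (271 − 2×26)×20 = 4380 mm² (U = 1.0, A_e = A_n). φR_n = 0.75 × 450 × 4380 = 1478.3 kN.
Governing: min(1604.5, 1749.6, 1198.8, 1478.3) = 1198.8 kN → block shear.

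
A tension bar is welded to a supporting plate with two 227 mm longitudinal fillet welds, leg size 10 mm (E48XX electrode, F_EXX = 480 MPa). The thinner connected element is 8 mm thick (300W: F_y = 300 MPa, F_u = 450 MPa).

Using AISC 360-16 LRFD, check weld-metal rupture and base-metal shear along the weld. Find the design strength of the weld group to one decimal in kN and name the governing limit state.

653.8 kN (base-metal shear governs)

Weld metal: throat = 0.707×10 = 7.07 mm, L = 2×227 = 454 mm. φR_n = 0.75 × 0.6 × 480 × 7.07 × 454 = 693.3 kN.
Base metal shear (8 mm plate): yield φR_n = 1.0×0.6×300×8×454 = 653.8 kN; rupture φR_n = 0.75×0.6×450×8×454 = 735.5 kN; take 653.8 kN (yield).
Governing: min(693.3, 653.8) = 653.8 kN → base-metal shear.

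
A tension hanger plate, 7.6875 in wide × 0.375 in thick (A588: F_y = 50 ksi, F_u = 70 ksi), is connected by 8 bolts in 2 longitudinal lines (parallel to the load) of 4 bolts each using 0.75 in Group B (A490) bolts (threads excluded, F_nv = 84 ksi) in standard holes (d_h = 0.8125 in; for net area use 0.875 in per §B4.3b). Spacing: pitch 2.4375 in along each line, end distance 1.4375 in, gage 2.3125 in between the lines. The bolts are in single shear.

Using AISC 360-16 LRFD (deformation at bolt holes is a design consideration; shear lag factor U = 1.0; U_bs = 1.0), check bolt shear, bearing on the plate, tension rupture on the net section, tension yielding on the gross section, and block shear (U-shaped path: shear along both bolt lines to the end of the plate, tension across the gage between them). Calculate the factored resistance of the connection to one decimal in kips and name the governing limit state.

Bolt shear: A_b = π(0.75)²/4 = 0.44179 in². φR_n = 0.75 × 84 × 0.44179 × 8 × 1 = 222.7 kips.
Bearing (0.375 in plate, F_u = 70 ksi): end bolts L_c = 1.4375 − 0.8125/2 = 1.03125, R_n = min(1.2×1.03125×0.375×70, 2.4×0.75×0.375×70) = 32.484 kips/bolt; interior L_c = 2.4375 − 0.8125 = 1.625, R_n = 47.25 kips/bolt. φR_n = 0.75 × (2×32.484 + 6×47.25) = 261.4 kips.
Tension rupture (net): A_n = (7.6875 − 2×0.875)×0.375 = 2.2266 in² (U = 1.0, A_e = A_n). φR_n = 0.75 × 70 × 2.2266 = 116.9 kips.
Tension yield (gross): A_g = 7.6875×0.375 = 2.8828 in². φR_n = 0.90 × 50 × 2.8828 = 129.7 kips.
Block shear: shear path 2×[1.4375+3×2.4375] = 2×8.75 in, A_gv = 6.5625, A_nv = 2×(8.75 − 3.5×0.875)×0.375 = 4.2656 in²; tension across gage: (2.3125 − 1×0.875)×0.375 = 0.53906 in². R_n = min(0.6×70×4.2656, 0.6×50×6.5625) + 1.0×70×0.53906 = min(179.16, 196.88) + 37.734 = 216.89 kips. φR_n = 0.75 × 216.89 = 162.7 kips.
Governing: min(222.7, 261.4, 116.9, 129.7, 162.7) = 116.9 kips → net-section rupture.

116.9 kips (net-section rupture governs)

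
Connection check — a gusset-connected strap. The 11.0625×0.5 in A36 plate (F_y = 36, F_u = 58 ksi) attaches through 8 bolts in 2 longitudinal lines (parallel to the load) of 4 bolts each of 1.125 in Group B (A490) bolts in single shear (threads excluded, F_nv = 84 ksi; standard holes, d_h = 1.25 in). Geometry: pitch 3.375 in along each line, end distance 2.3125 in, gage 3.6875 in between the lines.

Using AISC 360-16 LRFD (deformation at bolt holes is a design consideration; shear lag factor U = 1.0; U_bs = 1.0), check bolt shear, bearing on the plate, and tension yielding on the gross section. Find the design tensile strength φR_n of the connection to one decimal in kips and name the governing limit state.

Bolt shear: A_b = π(1.125)²/4 = 0.99402 in². φR_n = 0.75 × 84 × 0.99402 × 8 × 1 = 501.0 kips.
Bearing (0.5 in plate, F_u = 58 ksi): end bolts L_c = 2.3125 − 1.25/2 = 1.6875, R_n = min(1.2×1.6875×0.5×58, 2.4×1.125×0.5×58) = 58.725 kips/bolt; interior L_c = 3.375 − 1.25 = 2.125, R_n = 73.95 kips/bolt. φR_n = 0.75 × (2×58.725 + 6×73.95) = 420.9 kips.
Tension yield (gross): A_g = 11.0625×0.5 = 5.5313 in². φR_n = 0.90 × 36 × 5.5313 = 179.2 kips.
Governing: min(501.0, 420.9, 179.2) = 179.2 kips → gross-section yield.

179.2 kips (gross-section yield governs)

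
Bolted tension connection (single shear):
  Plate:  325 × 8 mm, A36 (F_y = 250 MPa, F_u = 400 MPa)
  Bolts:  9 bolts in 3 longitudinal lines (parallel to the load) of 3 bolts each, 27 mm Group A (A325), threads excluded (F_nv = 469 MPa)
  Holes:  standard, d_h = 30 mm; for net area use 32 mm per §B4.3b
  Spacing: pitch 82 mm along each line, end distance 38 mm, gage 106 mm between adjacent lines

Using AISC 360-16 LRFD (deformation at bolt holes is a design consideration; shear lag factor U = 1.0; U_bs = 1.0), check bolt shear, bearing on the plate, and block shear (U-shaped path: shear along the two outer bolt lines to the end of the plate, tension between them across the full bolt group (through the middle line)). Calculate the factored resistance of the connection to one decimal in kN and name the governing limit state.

706.6 kN (block shear governs)

Bolt shear: A_b = π(27)²/4 = 572.56 mm². φR_n = 0.75 × 469 × 572.56 × 9 × 1 = 1812.6 kN.
Bearing (8 mm plate, F_u = 400 MPa): end bolts L_c = 38 − 30/2 = 23, R_n = min(1.2×23×8×400, 2.4×27×8×400) = 88.32 kN/bolt; interior L_c = 82 − 30 = 52, R_n = 199.68 kN/bolt. φR_n = 0.75 × (3×88.32 + 6×199.68) = 1097.3 kN.
Block shear: shear path 2×[38+2×82] = 2×202 mm, A_gv = 3232, A_nv = 2×(202 − 2.5×32)×8 = 1952 mm²; tension across gage: (212 − 2×32)×8 = 1184 mm². R_n = min(0.6×400×1952, 0.6×250×3232) + 1.0×400×1184 = min(468.48, 484.8) + 473.6 = 942.08 kN. φR_n = 0.75 × 942.08 = 706.6 kN.
Governing: min(1812.6, 1097.3, 706.6) = 706.6 kN → block shear.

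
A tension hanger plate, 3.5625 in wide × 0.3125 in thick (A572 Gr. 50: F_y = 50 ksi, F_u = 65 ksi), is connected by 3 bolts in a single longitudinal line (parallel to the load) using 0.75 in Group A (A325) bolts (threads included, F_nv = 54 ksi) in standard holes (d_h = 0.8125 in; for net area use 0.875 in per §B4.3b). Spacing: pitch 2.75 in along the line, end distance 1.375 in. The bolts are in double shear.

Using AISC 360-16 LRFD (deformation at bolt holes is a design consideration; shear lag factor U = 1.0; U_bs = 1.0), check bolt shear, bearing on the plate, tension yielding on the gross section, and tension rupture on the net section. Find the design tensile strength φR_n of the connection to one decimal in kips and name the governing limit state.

40.9 kips (net-section rupture governs)

Bolt shear: A_b = π(0.75)²/4 = 0.44179 in². φR_n = 0.75 × 54 × 0.44179 × 3 × 2 = 107.4 kips.
Bearing (0.3125 in plate, F_u = 65 ksi): end bolts L_c = 1.375 − 0.8125/2 = 0.96875, R_n = min(1.2×0.96875×0.3125×65, 2.4×0.75×0.3125×65) = 23.613 kips/bolt; interior L_c = 2.75 − 0.8125 = 1.9375, R_n = 36.563 kips/bolt. φR_n = 0.75 × (1×23.613 + 2×36.563) = 72.6 kips.
Tension yield (gross): A_g = 3.5625×0.3125 = 1.1133 in². φR_n = 0.90 × 50 × 1.1133 = 50.1 kips.
Tension rupture (net): A_n = (3.5625 − 1×0.875)×0.3125 = 0.83984 in² (U = 1.0, A_e = A_n). φR_n = 0.75 × 65 × 0.83984 = 40.9 kips.
Governing: min(107.4, 72.6, 50.1, 40.9) = 40.9 kips → net-section rupture.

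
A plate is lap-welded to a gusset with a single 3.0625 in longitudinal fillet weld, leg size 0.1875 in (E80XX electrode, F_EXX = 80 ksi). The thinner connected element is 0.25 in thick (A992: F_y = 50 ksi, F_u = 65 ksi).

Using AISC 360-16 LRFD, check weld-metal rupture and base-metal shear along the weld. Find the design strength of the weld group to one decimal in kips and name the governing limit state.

Weld metal: throat = 0.707×0.1875 = 0.13256 in, L = 3.0625 in. φR_n = 0.75 × 0.6 × 80 × 0.13256 × 3.0625 = 14.6 kips.
Base metal shear (0.25 in plate): yield φR_n = 1.0×0.6×50×0.25×3.0625 = 23.0 kips; rupture φR_n = 0.75×0.6×65×0.25×3.0625 = 22.4 kips; take 22.4 kips (rupture).
Governing: min(14.6, 22.4) = 14.6 kips → weld metal.

14.6 kips (weld metal governs)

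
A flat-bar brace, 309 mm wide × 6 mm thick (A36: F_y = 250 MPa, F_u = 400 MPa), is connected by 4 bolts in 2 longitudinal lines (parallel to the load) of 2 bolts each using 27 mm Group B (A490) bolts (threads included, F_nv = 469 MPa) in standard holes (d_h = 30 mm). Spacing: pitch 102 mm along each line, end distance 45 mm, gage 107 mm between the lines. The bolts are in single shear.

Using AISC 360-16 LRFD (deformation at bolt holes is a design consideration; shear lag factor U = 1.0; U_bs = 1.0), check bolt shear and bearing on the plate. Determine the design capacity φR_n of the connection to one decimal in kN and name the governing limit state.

Bolt shear: A_b = π(27)²/4 = 572.56 mm². φR_n = 0.75 × 469 × 572.56 × 4 × 1 = 805.6 kN.
Bearing (6 mm plate, F_u = 400 MPa): end bolts L_c = 45 − 30/2 = 30, R_n = min(1.2×30×6×400, 2.4×27×6×400) = 86.4 kN/bolt; interior L_c = 102 − 30 = 72, R_n = 155.52 kN/bolt. φR_n = 0.75 × (2×86.4 + 2×155.52) = 362.9 kN.
Governing: min(805.6, 362.9) = 362.9 kN → bearing.

362.9 kN (bearing governs)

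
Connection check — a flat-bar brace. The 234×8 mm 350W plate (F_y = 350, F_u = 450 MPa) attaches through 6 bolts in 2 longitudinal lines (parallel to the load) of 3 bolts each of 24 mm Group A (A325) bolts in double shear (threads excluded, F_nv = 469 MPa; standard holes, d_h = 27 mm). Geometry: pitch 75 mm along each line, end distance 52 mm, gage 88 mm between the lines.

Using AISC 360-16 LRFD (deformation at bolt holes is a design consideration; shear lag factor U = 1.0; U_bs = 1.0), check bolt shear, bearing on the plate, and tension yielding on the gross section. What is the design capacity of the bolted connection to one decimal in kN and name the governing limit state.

589.7 kN (gross-section yield governs)

Bolt shear: A_b = π(24)²/4 = 452.39 mm². φR_n = 0.75 × 469 × 452.39 × 6 × 2 = 1909.5 kN.
Bearing (8 mm plate, F_u = 450 MPa): end bolts L_c = 52 − 27/2 = 38.5, R_n = min(1.2×38.5×8×450, 2.4×24×8×450) = 166.32 kN/bolt; interior L_c = 75 − 27 = 48, R_n = 207.36 kN/bolt. φR_n = 0.75 × (2×166.32 + 4×207.36) = 871.6 kN.
Tension yield (gross): A_g = 234×8 = 1872 mm². φR_n = 0.90 × 350 × 1872 = 589.7 kN.
Governing: min(1909.5, 871.6, 589.7) = 589.7 kN → gross-section yield.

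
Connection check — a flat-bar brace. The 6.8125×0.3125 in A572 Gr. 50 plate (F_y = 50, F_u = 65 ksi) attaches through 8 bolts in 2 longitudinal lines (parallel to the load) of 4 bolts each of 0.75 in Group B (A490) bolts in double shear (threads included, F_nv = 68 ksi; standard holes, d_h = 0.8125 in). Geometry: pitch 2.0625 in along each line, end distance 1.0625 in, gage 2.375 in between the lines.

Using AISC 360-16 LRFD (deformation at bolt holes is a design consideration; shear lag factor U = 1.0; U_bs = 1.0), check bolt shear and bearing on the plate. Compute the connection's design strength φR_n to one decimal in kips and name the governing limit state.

Bolt shear: A_b = π(0.75)²/4 = 0.44179 in². φR_n = 0.75 × 68 × 0.44179 × 8 × 2 = 360.5 kips.
Bearing (0.3125 in plate, F_u = 65 ksi): end bolts L_c = 1.0625 − 0.8125/2 = 0.65625, R_n = min(1.2×0.65625×0.3125×65, 2.4×0.75×0.3125×65) = 15.996 kips/bolt; interior L_c = 2.0625 − 0.8125 = 1.25, R_n = 30.469 kips/bolt. φR_n = 0.75 × (2×15.996 + 6×30.469) = 161.1 kips.
Governing: min(360.5, 161.1) = 161.1 kips → bearing.

161.1 kips (bearing governs)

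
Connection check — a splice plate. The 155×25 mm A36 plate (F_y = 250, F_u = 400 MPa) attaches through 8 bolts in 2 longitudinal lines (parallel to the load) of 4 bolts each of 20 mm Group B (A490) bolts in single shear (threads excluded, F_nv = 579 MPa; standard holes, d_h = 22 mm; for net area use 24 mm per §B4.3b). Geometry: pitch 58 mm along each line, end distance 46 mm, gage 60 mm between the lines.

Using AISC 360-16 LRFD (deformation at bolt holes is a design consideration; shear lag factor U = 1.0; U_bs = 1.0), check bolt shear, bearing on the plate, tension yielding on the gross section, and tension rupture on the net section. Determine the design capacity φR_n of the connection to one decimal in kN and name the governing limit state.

Bolt shear: A_b = π(20)²/4 = 314.16 mm². φR_n = 0.75 × 579 × 314.16 × 8 × 1 = 1091.4 kN.
Bearing (25 mm plate, F_u = 400 MPa): end bolts L_c = 46 − 22/2 = 35, R_n = min(1.2×35×25×400, 2.4×20×25×400) = 420 kN/bolt; interior L_c = 58 − 22 = 36, R_n = 432 kN/bolt. φR_n = 0.75 × (2×420 + 6×432) = 2574.0 kN.
Tension yield (gross): A_g = 155×25 = 3875 mm². φR_n = 0.90 × 250 × 3875 = 871.9 kN.
Tension rupture (net): A_n = (155 − 2×24)×25 = 2675 mm² (U = 1.0, A_e = A_n). φR_n = 0.75 × 400 × 2675 = 802.5 kN.
Governing: min(1091.4, 2574.0, 871.9, 802.5) = 802.5 kN → net-section rupture.

802.5 kN (net-section rupture governs)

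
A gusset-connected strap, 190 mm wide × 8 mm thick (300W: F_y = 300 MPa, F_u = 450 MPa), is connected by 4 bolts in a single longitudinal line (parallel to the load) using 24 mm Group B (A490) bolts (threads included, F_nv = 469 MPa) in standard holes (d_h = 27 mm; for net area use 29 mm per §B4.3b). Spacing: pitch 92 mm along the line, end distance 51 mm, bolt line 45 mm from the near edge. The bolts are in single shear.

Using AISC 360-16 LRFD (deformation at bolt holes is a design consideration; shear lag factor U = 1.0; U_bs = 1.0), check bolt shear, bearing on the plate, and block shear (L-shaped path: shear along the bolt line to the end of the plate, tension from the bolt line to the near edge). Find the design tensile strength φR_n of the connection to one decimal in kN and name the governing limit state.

Bolt shear: A_b = π(24)²/4 = 452.39 mm². φR_n = 0.75 × 469 × 452.39 × 4 × 1 = 636.5 kN.
Bearing (8 mm plate, F_u = 450 MPa): end bolts L_c = 51 − 27/2 = 37.5, R_n = min(1.2×37.5×8×450, 2.4×24×8×450) = 162 kN/bolt; interior L_c = 92 − 27 = 65, R_n = 207.36 kN/bolt. φR_n = 0.75 × (1×162 + 3×207.36) = 588.1 kN.
Block shear: shear path 1×[51+3×92] = 1×327 mm, A_gv = 2616, A_nv = 1×(327 − 3.5×29)×8 = 1804 mm²; tension to near edge: (45 − 0.5×29)×8 = 244 mm². R_n = min(0.6×450×1804, 0.6×300×2616) + 1.0×450×244 = min(487.08, 470.88) + 109.8 = 580.68 kN. φR_n = 0.75 × 580.68 = 435.5 kN.
Governing: min(636.5, 588.1, 435.5) = 435.5 kN → block shear.

435.5 kN (block shear governs)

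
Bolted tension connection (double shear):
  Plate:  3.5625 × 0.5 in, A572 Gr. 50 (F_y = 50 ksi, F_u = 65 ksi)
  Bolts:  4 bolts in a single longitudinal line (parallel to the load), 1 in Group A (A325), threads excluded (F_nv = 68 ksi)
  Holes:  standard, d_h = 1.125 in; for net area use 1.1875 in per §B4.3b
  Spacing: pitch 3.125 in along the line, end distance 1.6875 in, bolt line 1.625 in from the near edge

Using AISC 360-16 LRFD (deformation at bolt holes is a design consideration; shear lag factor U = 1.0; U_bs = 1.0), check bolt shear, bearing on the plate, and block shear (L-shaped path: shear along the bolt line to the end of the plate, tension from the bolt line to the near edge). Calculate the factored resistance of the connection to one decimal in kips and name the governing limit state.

Bolt shear: A_b = π(1)²/4 = 0.7854 in². φR_n = 0.75 × 68 × 0.7854 × 4 × 2 = 320.4 kips.
Bearing (0.5 in plate, F_u = 65 ksi): end bolts L_c = 1.6875 − 1.125/2 = 1.125, R_n = min(1.2×1.125×0.5×65, 2.4×1×0.5×65) = 43.875 kips/bolt; interior L_c = 3.125 − 1.125 = 2, R_n = 78 kips/bolt. φR_n = 0.75 × (1×43.875 + 3×78) = 208.4 kips.
Block shear: shear path 1×[1.6875+3×3.125] = 1×11.0625 in, A_gv = 5.5313, A_nv = 1×(11.0625 − 3.5×1.1875)×0.5 = 3.4531 in²; tension to near edge: (1.625 − 0.5×1.1875)×0.5 = 0.51563 in². R_n = min(0.6×65×3.4531, 0.6×50×5.5313) + 1.0×65×0.51563 = min(134.67, 165.94) + 33.516 = 168.19 kips. φR_n = 0.75 × 168.19 = 126.1 kips.
Governing: min(320.4, 208.4, 126.1) = 126.1 kips → block shear.

126.1 kips (block shear governs)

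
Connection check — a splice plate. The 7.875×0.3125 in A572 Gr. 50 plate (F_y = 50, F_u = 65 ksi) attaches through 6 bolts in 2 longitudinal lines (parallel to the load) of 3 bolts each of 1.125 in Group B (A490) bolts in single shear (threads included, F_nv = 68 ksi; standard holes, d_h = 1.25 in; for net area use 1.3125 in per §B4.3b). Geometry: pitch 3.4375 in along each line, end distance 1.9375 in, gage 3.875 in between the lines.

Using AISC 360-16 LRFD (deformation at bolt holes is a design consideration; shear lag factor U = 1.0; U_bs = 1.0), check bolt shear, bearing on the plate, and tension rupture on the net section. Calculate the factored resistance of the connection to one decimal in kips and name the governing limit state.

Bolt shear: A_b = π(1.125)²/4 = 0.99402 in². φR_n = 0.75 × 68 × 0.99402 × 6 × 1 = 304.2 kips.
Bearing (0.3125 in plate, F_u = 65 ksi): end bolts L_c = 1.9375 − 1.25/2 = 1.3125, R_n = min(1.2×1.3125×0.3125×65, 2.4×1.125×0.3125×65) = 31.992 kips/bolt; interior L_c = 3.4375 − 1.25 = 2.1875, R_n = 53.32 kips/bolt. φR_n = 0.75 × (2×31.992 + 4×53.32) = 207.9 kips.
Tension rupture (net): A_n = (7.875 − 2×1.3125)×0.3125 = 1.6406 in² (U = 1.0, A_e = A_n). φR_n = 0.75 × 65 × 1.6406 = 80.0 kips.
Governing: min(304.2, 207.9, 80.0) = 80.0 kips → net-section rupture.

80.0 kips (net-section rupture governs)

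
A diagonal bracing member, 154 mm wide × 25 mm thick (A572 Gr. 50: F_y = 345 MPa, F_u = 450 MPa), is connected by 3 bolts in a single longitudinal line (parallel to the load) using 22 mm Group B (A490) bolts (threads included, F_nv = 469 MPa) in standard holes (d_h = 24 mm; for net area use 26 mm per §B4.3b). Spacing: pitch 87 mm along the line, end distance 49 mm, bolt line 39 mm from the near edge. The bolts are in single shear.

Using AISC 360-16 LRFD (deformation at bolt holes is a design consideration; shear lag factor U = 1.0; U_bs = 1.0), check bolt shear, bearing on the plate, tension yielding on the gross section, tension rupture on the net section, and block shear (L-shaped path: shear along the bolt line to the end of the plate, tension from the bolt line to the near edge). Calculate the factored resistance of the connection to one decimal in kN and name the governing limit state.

Bolt shear: A_b = π(22)²/4 = 380.13 mm². φR_n = 0.75 × 469 × 380.13 × 3 × 1 = 401.1 kN.
Bearing (25 mm plate, F_u = 450 MPa): end bolts L_c = 49 − 24/2 = 37, R_n = min(1.2×37×25×450, 2.4×22×25×450) = 499.5 kN/bolt; interior L_c = 87 − 24 = 63, R_n = 594 kN/bolt. φR_n = 0.75 × (1×499.5 + 2×594) = 1265.6 kN.
Tension yield (gross): A_g = 154×25 = 3850 mm². φR_n = 0.90 × 345 × 3850 = 1195.4 kN.
Tension rupture (net): A_n = (154 − 1×26)×25 = 3200 mm² (U = 1.0, A_e = A_n). φR_n = 0.75 × 450 × 3200 = 1080.0 kN.
Block shear: shear path 1×[49+2×87] = 1×223 mm, A_gv = 5575, A_nv = 1×(223 − 2.5×26)×25 = 3950 mm²; tension to near edge: (39 − 0.5×26)×25 = 650 mm². R_n = min(0.6×450×3950, 0.6×345×5575) + 1.0×450×650 = min(1066.5, 1154) + 292.5 = 1359 kN. φR_n = 0.75 × 1359 = 1019.3 kN.
Governing: min(401.1, 1265.6, 1195.4, 1080.0, 1019.3) = 401.1 kN → bolt shear.

401.1 kN (bolt shear governs)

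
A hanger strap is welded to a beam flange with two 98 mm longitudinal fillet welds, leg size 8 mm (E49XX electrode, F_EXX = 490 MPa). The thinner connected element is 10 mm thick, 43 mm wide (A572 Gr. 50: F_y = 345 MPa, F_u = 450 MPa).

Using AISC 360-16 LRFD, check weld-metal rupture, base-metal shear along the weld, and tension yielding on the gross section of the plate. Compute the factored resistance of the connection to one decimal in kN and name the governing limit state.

133.5 kN (gross-section yield governs)

Weld metal: throat = 0.707×8 = 5.656 mm, L = 2×98 = 196 mm. φR_n = 0.75 × 0.6 × 490 × 5.656 × 196 = 244.4 kN.
Base metal shear (10 mm plate): yield φR_n = 1.0×0.6×345×10×196 = 405.7 kN; rupture φR_n = 0.75×0.6×450×10×196 = 396.9 kN; take 396.9 kN (rupture).
Tension yield (gross): A_g = 43×10 = 430 mm². φR_n = 0.90 × 345 × 430 = 133.5 kN.
Governing: min(244.4, 396.9, 133.5) = 133.5 kN → gross-section yield.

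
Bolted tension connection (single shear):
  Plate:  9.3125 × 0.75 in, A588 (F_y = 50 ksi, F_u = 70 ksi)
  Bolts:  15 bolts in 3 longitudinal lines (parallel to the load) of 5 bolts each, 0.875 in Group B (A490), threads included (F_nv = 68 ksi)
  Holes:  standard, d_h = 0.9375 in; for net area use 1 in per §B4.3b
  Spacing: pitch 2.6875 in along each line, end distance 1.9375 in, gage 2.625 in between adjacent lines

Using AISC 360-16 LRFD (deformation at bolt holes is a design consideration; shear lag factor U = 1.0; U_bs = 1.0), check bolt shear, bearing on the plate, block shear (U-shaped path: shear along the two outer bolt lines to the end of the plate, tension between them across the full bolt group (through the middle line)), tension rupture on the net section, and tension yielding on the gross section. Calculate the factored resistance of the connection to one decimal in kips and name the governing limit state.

248.6 kips (net-section rupture governs)

Bolt shear: A_b = π(0.875)²/4 = 0.60132 in². φR_n = 0.75 × 68 × 0.60132 × 15 × 1 = 460.0 kips.
Bearing (0.75 in plate, F_u = 70 ksi): end bolts L_c = 1.9375 − 0.9375/2 = 1.46875, R_n = min(1.2×1.46875×0.75×70, 2.4×0.875×0.75×70) = 92.531 kips/bolt; interior L_c = 2.6875 − 0.9375 = 1.75, R_n = 110.25 kips/bolt. φR_n = 0.75 × (3×92.531 + 12×110.25) = 1200.4 kips.
Block shear: shear path 2×[1.9375+4×2.6875] = 2×12.6875 in, A_gv = 19.031, A_nv = 2×(12.6875 − 4.5×1)×0.75 = 12.281 in²; tension across gage: (5.25 − 2×1)×0.75 = 2.4375 in². R_n = min(0.6×70×12.281, 0.6×50×19.031) + 1.0×70×2.4375 = min(515.8, 570.93) + 170.63 = 686.43 kips. φR_n = 0.75 × 686.43 = 514.8 kips.
Tension rupture (net): A_n = (9.3125 − 3×1)×0.75 = 4.7344 in² (U = 1.0, A_e = A_n). φR_n = 0.75 × 70 × 4.7344 = 248.6 kips.
Tension yield (gross): A_g = 9.3125×0.75 = 6.9844 in². φR_n = 0.90 × 50 × 6.9844 = 314.3 kips.
Governing: min(460.0, 1200.4, 514.8, 248.6, 314.3) = 248.6 kips → net-section rupture.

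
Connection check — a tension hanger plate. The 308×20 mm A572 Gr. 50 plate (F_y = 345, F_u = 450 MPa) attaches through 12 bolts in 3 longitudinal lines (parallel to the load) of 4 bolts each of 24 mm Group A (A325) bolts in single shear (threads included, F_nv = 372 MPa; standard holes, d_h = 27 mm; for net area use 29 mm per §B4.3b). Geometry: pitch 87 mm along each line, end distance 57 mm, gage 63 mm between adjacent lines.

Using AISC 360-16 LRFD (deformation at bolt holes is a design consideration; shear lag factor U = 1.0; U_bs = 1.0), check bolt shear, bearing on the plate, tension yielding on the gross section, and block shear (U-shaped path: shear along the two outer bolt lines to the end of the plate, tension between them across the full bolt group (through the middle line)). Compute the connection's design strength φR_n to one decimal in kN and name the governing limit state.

1514.6 kN (bolt shear governs)

Bolt shear: A_b = π(24)²/4 = 452.39 mm². φR_n = 0.75 × 372 × 452.39 × 12 × 1 = 1514.6 kN.
Bearing (20 mm plate, F_u = 450 MPa): end bolts L_c = 57 − 27/2 = 43.5, R_n = min(1.2×43.5×20×450, 2.4×24×20×450) = 469.8 kN/bolt; interior L_c = 87 − 27 = 60, R_n = 518.4 kN/bolt. φR_n = 0.75 × (3×469.8 + 9×518.4) = 4556.3 kN.
Tension yield (gross): A_g = 308×20 = 6160 mm². φR_n = 0.90 × 345 × 6160 = 1912.7 kN.
Block shear: shear path 2×[57+3×87] = 2×318 mm, A_gv = 12720, A_nv = 2×(318 − 3.5×29)×20 = 8660 mm²; tension across gage: (126 − 2×29)×20 = 1360 mm². R_n = min(0.6×450×8660, 0.6×345×12720) + 1.0×450×1360 = min(2338.2, 2633) + 612 = 2950.2 kN. φR_n = 0.75 × 2950.2 = 2212.7 kN.
Governing: min(1514.6, 4556.3, 1912.7, 2212.7) = 1514.6 kN → bolt shear.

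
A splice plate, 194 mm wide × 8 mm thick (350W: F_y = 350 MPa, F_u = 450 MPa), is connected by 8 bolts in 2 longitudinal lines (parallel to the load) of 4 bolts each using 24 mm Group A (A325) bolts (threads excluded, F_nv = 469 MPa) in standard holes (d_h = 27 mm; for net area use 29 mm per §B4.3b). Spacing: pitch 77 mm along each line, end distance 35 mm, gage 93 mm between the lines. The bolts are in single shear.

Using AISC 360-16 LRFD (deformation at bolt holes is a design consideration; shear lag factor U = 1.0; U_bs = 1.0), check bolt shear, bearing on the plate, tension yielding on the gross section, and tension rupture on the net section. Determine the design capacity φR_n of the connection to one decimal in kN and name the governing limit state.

367.2 kN (net-section rupture governs)

Bolt shear: A_b = π(24)²/4 = 452.39 mm². φR_n = 0.75 × 469 × 452.39 × 8 × 1 = 1273.0 kN.
Bearing (8 mm plate, F_u = 450 MPa): end bolts L_c = 35 − 27/2 = 21.5, R_n = min(1.2×21.5×8×450, 2.4×24×8×450) = 92.88 kN/bolt; interior L_c = 77 − 27 = 50, R_n = 207.36 kN/bolt. φR_n = 0.75 × (2×92.88 + 6×207.36) = 1072.4 kN.
Tension yield (gross): A_g = 194×8 = 1552 mm². φR_n = 0.90 × 350 × 1552 = 488.9 kN.
Tension rupture (net): A_n = (194 − 2×29)×8 = 1088 mm² (U = 1.0, A_e = A_n). φR_n = 0.75 × 450 × 1088 = 367.2 kN.
Governing: min(1273.0, 1072.4, 488.9, 367.2) = 367.2 kN → net-section rupture.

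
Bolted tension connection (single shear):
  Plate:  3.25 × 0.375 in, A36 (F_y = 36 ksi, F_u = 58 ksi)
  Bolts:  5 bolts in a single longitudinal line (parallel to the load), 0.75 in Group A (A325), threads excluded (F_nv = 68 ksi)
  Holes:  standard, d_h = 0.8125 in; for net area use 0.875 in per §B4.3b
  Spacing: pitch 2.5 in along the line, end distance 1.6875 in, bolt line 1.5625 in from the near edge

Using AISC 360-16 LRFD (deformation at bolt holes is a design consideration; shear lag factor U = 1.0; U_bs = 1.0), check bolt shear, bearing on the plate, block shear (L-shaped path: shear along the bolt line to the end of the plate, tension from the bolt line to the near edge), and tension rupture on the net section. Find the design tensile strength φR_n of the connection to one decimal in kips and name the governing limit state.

38.7 kips (net-section rupture governs)

Bolt shear: A_b = π(0.75)²/4 = 0.44179 in². φR_n = 0.75 × 68 × 0.44179 × 5 × 1 = 112.7 kips.
Bearing (0.375 in plate, F_u = 58 ksi): end bolts L_c = 1.6875 − 0.8125/2 = 1.28125, R_n = min(1.2×1.28125×0.375×58, 2.4×0.75×0.375×58) = 33.441 kips/bolt; interior L_c = 2.5 − 0.8125 = 1.6875, R_n = 39.15 kips/bolt. φR_n = 0.75 × (1×33.441 + 4×39.15) = 142.5 kips.
Block shear: shear path 1×[1.6875+4×2.5] = 1×11.6875 in, A_gv = 4.3828, A_nv = 1×(11.6875 − 4.5×0.875)×0.375 = 2.9063 in²; tension to near edge: (1.5625 − 0.5×0.875)×0.375 = 0.42188 in². R_n = min(0.6×58×2.9063, 0.6×36×4.3828) + 1.0×58×0.42188 = min(101.14, 94.668) + 24.469 = 119.14 kips. φR_n = 0.75 × 119.14 = 89.4 kips.
Tension rupture (net): A_n = (3.25 − 1×0.875)×0.375 = 0.89063 in² (U = 1.0, A_e = A_n). φR_n = 0.75 × 58 × 0.89063 = 38.7 kips.
Governing: min(112.7, 142.5, 89.4, 38.7) = 38.7 kips → net-section rupture.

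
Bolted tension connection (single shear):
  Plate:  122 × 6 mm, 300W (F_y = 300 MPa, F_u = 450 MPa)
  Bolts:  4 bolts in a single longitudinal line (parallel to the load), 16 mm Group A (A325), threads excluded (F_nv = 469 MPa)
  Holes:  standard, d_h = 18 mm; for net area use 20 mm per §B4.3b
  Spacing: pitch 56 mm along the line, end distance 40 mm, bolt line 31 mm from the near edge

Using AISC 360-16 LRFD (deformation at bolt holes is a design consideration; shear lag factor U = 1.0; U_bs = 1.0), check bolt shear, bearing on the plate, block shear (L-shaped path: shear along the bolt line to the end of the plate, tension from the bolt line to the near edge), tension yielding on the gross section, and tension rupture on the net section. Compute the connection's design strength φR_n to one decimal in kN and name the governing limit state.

197.6 kN (gross-section yield governs)

Bolt shear: A_b = π(16)²/4 = 201.06 mm². φR_n = 0.75 × 469 × 201.06 × 4 × 1 = 282.9 kN.
Bearing (6 mm plate, F_u = 450 MPa): end bolts L_c = 40 − 18/2 = 31, R_n = min(1.2×31×6×450, 2.4×16×6×450) = 100.44 kN/bolt; interior L_c = 56 − 18 = 38, R_n = 103.68 kN/bolt. φR_n = 0.75 × (1×100.44 + 3×103.68) = 308.6 kN.
Block shear: shear path 1×[40+3×56] = 1×208 mm, A_gv = 1248, A_nv = 1×(208 − 3.5×20)×6 = 828 mm²; tension to near edge: (31 − 0.5×20)×6 = 126 mm². R_n = min(0.6×450×828, 0.6×300×1248) + 1.0×450×126 = min(223.56, 224.64) + 56.7 = 280.26 kN. φR_n = 0.75 × 280.26 = 210.2 kN.
Tension yield (gross): A_g = 122×6 = 732 mm². φR_n = 0.90 × 300 × 732 = 197.6 kN.
Tension rupture (net): A_n = (122 − 1×20)×6 = 612 mm² (U = 1.0, A_e = A_n). φR_n = 0.75 × 450 × 612 = 206.6 kN.
Governing: min(282.9, 308.6, 210.2, 197.6, 206.6) = 197.6 kN → gross-section yield.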